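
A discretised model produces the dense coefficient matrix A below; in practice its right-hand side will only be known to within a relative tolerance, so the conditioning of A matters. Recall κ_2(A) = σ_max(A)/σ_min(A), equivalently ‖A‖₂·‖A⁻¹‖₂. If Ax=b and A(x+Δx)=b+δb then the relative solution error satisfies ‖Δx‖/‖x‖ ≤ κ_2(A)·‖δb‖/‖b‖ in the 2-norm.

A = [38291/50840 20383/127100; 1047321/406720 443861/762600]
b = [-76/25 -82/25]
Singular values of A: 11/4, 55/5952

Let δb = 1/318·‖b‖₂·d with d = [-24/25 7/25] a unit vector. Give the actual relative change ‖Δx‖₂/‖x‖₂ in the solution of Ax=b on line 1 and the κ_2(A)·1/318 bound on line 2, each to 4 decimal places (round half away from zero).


σ_max = 11/4, σ_min = 55/5952
condition number: (11/4) ÷ (55/5952) = 297.6000
worst-case relative error ≤ 297.6000 × 1/318 = 0.9358
solve Ax = b  →  x = [-48.9295 210.8381]
‖b‖₂ = 4.4721 and ‖x‖₂ = 216.4413
δb = ε·‖b‖·d = [-0.0135 0.0039]; solving A·Δx = δb gives ‖Δx‖ = 1.5219
realised ‖Δx‖/‖x‖ = 0.0070
so the bound overstates the realised error by a factor of ≈ 133.0938 (computed from the unrounded values)

0.0070
0.9358


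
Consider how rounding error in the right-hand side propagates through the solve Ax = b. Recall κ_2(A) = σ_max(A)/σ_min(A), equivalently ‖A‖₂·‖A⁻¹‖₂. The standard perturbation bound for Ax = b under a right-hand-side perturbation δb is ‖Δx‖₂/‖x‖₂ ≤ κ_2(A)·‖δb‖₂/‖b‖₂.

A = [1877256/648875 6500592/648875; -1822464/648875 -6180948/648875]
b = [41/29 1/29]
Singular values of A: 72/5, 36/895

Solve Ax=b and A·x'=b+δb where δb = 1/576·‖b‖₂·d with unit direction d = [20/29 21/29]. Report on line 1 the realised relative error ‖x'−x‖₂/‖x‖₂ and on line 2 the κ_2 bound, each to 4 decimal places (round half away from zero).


0.0025
0.6215

from the listed singular values, σ₁ = 72/5, σ_n = 36/895
condition number: (72/5) ÷ (36/895) = 358.0000
worst-case relative error ≤ 358.0000 × 1/576 = 0.6215
solve Ax = b  →  x = [-23.8472 7.0278]
‖b‖₂ = 1.4142 and ‖x‖₂ = 24.8612
with δb = [0.0017 0.0018], A·Δx = δb → ‖Δx‖ = 0.0610
dividing the unrounded norms, ‖Δx‖/‖x‖ = 0.0025
realised/bound (from unrounded values) ≈ 0.0040


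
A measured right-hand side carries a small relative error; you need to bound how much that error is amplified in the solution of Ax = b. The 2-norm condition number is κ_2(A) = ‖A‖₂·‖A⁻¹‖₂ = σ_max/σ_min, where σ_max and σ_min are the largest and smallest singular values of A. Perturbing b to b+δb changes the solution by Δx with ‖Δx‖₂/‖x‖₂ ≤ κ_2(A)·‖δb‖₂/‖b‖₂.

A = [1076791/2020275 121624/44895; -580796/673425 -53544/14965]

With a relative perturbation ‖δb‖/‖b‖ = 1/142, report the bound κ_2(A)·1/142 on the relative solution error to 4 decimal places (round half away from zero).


0.3470

M = AᵀA = [167815792009/163260443025 16433875912/3628009845; 16433875912/3628009845 1623801472/80622441]. tr(M)=2055927289/97121025, det(M)=17909824/97121025
char-poly roots: 529/25 and 33856/3884841
σ_max=√(529/25)=(23/5), σ_min=√(33856/3884841)=(184/1971) → κ = 49.2750
κ_2(A)·‖δb‖/‖b‖ = 0.3470


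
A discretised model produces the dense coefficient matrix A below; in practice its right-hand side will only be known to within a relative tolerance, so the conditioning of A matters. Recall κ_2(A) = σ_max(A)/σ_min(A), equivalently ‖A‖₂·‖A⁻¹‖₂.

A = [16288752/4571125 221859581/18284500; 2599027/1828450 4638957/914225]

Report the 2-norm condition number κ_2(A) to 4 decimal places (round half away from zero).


225.0400

M = AᵀA = [7279096452889/494560562500 12475308930399/247280281250; 12475308930399/247280281250 342187233731569/1978242250000]. tr(M)=594085791269/3165187600, det(M)=352275361/506430016
solving λ² − 594085791269/3165187600·λ + 352275361/506430016 = 0 gives λ = 18769/100, 469225/126607504
σ_max=√(18769/100)=(137/10), σ_min=√(469225/126607504)=(685/11252) → κ = 225.0400


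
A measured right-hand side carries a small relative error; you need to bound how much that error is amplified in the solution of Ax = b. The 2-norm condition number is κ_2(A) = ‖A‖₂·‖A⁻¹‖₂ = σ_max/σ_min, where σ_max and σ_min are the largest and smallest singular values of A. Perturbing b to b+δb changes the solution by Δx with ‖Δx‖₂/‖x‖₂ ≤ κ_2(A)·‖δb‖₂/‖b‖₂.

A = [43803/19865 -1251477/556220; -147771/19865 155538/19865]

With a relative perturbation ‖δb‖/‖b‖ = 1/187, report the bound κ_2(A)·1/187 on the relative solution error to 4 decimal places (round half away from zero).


form AᵀA = [950198850/15784729 -27934824375/441972412; -27934824375/441972412 821311085025/12375227536] with trace 1862386425/14714896 and determinant 4100625/14714896
λ_max, λ_min = (1862386425/14714896 ± √3468241834942640625/216528164290816)/2 = 2025/16, 2025/919681
σ_max=√(2025/16)=(45/4), σ_min=√(2025/919681)=(45/959) → κ = 239.7500
worst-case relative error ≤ 239.7500 × 1/187 = 1.2821

1.2821


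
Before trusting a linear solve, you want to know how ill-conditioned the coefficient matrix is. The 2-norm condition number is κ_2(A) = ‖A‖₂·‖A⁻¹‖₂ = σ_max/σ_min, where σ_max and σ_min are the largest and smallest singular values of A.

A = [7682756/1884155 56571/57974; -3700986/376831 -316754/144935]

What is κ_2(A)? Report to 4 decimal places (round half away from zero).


176.7500

form AᵀA = [2375486237044/21006154225 106893285714/4201230845; 106893285714/4201230845 481339337089/84024616900] with trace 1187779213/9996980 and determinant 141158161/312405625
λ_max, λ_min = (1187779213/9996980 ± √35265970773872952129/2498490228010000)/2 = 11881/100, 47524/12496225
κ_2(A) = √(λ_max/λ_min) = √((11881/100) / (47524/12496225)) = 176.7500


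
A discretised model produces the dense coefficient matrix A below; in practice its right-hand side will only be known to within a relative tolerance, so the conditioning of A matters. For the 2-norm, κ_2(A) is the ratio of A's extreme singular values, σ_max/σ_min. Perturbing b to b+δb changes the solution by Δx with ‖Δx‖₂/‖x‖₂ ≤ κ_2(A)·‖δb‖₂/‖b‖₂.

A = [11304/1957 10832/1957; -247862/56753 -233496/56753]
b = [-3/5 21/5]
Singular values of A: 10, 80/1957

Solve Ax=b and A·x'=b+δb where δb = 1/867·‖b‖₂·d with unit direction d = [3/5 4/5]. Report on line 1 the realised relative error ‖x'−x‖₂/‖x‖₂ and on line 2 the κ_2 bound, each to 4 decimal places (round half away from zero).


σ_max = 10, σ_min = 80/1957
condition number: 10 ÷ (80/1957) = 244.6250
worst-case relative error ≤ 244.6250 × 1/867 = 0.2822
solve Ax = b  →  x = [-50.8293 52.9358]
‖b‖₂ = 4.2426 and ‖x‖₂ = 73.3881
Δx = A⁻¹·δb where δb = 1/867·4.2426·d; ‖Δx‖ = 0.1197
relative error = 0.0016
tightness: 0.0016 against a bound of 0.2822 (unrounded ratio ≈ 0.0058)

0.0016
0.2822


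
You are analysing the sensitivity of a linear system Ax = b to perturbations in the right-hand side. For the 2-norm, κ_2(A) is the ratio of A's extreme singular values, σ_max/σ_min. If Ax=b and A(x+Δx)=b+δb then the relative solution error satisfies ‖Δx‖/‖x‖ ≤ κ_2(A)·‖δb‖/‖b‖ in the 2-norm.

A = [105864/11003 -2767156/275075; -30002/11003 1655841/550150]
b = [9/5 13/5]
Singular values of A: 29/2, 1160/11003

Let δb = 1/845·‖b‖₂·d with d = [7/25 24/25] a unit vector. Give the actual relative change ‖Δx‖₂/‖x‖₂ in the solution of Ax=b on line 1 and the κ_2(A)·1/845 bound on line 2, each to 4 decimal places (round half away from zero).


from the listed singular values, σ₁ = 29/2, σ_n = 1160/11003
condition number: (29/2) ÷ (1160/11003) = 137.5375
bound on ‖Δx‖/‖x‖: κ·ε = 137.5375·1/845 = 0.1628
solve Ax = b  →  x = [20.6537 19.5749]
‖b‖ = 3.1623, ‖x‖ = 28.4561
re-solving with b+δb shifts x by Δx of norm 0.0355
relative error = 0.0012
so the bound overstates the realised error by a factor of ≈ 130.4799 (computed from the unrounded values)

0.0012
0.1628


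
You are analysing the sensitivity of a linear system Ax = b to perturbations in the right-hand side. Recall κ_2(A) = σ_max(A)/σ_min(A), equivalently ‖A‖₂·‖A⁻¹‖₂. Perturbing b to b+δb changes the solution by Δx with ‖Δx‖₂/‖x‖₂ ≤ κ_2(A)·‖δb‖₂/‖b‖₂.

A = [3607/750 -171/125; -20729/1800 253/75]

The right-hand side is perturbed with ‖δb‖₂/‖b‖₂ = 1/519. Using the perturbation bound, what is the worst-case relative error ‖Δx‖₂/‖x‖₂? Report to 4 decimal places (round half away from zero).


0.6936

form AᵀA = [12615790681/81000000 -153315617/3375000; -153315617/3375000 1863394/140625] with trace 21902569/129600 and determinant 28561/129600
char-poly roots: 169 and 169/129600
κ_2(A) = √(λ_max/λ_min) = √(169 / (169/129600)) = 360.0000
bound on ‖Δx‖/‖x‖: κ·ε = 360.0000·1/519 = 0.6936


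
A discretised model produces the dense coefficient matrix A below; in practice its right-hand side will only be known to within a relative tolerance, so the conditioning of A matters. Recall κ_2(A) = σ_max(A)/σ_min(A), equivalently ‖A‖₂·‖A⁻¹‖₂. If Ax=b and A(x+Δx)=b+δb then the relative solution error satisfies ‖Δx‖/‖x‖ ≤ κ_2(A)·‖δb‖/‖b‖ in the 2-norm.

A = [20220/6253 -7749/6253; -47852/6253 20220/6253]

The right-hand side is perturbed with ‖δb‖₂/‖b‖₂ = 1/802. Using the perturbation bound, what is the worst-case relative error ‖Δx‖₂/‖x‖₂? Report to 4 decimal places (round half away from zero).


M = AᵀA = [15968416/231361 -6652380/231361; -6652380/231361 2774529/231361]. tr(M)=110905/1369, det(M)=1296/1369
eigenvalues of AᵀA: λ = (tr ± √(tr²−4·det))/2 = 81, 16/1369
κ = σ_max/σ_min = 9/(4/37) = 83.2500
κ_2(A)·‖δb‖/‖b‖ = 0.1038

0.1038


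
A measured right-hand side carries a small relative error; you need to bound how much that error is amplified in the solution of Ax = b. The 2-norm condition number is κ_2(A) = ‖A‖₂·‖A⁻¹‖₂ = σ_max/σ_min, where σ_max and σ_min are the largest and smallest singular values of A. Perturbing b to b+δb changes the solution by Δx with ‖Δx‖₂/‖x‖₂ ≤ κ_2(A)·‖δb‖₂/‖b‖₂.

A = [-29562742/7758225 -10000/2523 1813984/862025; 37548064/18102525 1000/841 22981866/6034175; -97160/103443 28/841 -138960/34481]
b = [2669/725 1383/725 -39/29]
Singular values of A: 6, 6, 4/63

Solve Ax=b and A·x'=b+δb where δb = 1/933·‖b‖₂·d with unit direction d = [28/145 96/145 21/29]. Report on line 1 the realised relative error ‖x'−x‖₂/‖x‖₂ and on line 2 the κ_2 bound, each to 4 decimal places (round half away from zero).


σ_max = 6, σ_min = 4/63
condition number: 6 ÷ (4/63) = 94.5000
κ_2(A)·‖δb‖/‖b‖ = 0.1013
solve Ax = b  →  x = [-10.8406 11.0603 2.9516]
‖b‖₂ = 4.3589 and ‖x‖₂ = 15.7659
with δb = [0.0009 0.0031 0.0034], A·Δx = δb → ‖Δx‖ = 0.0736
realised ‖Δx‖/‖x‖ = 0.0047
so the bound overstates the realised error by a factor of ≈ 21.7016 (computed from the unrounded values)

0.0047
0.1013


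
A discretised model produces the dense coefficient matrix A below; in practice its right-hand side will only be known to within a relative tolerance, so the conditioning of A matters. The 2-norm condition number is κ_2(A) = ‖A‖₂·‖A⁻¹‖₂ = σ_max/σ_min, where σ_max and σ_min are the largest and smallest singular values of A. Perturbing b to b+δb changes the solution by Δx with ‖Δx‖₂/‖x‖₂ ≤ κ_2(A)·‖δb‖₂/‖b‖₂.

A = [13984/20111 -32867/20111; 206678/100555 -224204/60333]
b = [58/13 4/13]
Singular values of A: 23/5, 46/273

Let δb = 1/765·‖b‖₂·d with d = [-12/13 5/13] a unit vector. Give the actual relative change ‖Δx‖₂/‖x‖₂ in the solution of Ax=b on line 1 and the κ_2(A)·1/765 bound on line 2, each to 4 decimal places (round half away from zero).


0.0015
0.0357

σ_max = 23/5, σ_min = 46/273
κ = σ_max/σ_min = (23/5)/(46/273) = 27.3000
worst-case relative error ≤ 27.3000 × 1/765 = 0.0357
solve Ax = b  →  x = [-20.7417 -11.5550]
2-norm of b is 4.4721; of x, 23.7431
re-solving with b+δb shifts x by Δx of norm 0.0347
dividing the unrounded norms, ‖Δx‖/‖x‖ = 0.0015
so the bound overstates the realised error by a factor of ≈ 24.4220 (computed from the unrounded values)


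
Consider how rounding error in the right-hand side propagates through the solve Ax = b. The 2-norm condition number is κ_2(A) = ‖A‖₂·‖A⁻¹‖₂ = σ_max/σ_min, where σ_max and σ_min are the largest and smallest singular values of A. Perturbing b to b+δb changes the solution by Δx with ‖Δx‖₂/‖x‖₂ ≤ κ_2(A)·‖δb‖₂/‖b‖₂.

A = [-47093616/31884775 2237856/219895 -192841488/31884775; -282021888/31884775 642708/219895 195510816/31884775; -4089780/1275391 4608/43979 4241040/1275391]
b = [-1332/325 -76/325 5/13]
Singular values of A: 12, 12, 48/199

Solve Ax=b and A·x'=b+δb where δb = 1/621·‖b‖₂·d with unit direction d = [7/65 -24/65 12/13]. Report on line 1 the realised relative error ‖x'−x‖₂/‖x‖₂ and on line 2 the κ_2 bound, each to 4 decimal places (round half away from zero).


σ_max = 12, σ_min = 48/199
condition number: 12 ÷ (48/199) = 49.7500
bound on ‖Δx‖/‖x‖: κ·ε = 49.7500·1/621 = 0.0801
solve Ax = b  →  x = [0.0478 -0.2941 0.1711]
‖b‖ = 4.1231, ‖x‖ = 0.3436
δb = ε·‖b‖·d = [0.0007 -0.0025 0.0061]; solving A·Δx = δb gives ‖Δx‖ = 0.0275
relative error = 0.0801
realised/bound = 1 exactly: the bound is attained for this b and d

0.0801
0.0801


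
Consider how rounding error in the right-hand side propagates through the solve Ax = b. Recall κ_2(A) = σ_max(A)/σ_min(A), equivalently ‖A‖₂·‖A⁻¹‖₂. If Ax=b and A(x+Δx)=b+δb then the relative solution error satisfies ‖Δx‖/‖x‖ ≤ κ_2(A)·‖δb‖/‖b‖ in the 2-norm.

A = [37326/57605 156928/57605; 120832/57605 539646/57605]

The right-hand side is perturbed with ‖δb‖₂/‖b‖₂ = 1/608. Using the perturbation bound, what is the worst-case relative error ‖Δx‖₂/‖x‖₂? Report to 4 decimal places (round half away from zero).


0.4622

M = AᵀA = [639744100/132733441 2842560000/132733441; 2842560000/132733441 12633768100/132733441]. tr(M)=7896200/78961, det(M)=10000/78961
eigenvalues of AᵀA: λ = (tr ± √(tr²−4·det))/2 = 100, 100/78961
κ_2(A) = √(λ_max/λ_min) = √(100 / (100/78961)) = 281.0000
bound on ‖Δx‖/‖x‖: κ·ε = 281.0000·1/608 = 0.4622


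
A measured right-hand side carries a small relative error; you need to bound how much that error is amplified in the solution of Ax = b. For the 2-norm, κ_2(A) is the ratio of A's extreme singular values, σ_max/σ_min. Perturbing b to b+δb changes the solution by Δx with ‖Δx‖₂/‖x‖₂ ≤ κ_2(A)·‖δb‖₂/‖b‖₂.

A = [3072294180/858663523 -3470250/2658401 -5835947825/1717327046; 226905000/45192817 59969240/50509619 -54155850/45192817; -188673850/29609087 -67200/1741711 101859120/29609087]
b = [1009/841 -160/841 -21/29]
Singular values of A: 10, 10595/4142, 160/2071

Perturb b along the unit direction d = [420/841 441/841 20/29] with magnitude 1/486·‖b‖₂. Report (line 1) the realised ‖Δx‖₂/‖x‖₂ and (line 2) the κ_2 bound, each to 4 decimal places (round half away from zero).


largest singular value 10, smallest 160/2071
condition number: 10 ÷ (160/2071) = 129.4375
κ_2(A)·‖δb‖/‖b‖ = 0.2663
solve Ax = b  →  x = [-0.0450 -0.2696 -0.2968]
‖b‖ = 1.4142, ‖x‖ = 0.4035
with δb = [0.0015 0.0015 0.0020], A·Δx = δb → ‖Δx‖ = 0.0377
relative error = 0.0933
tightness: 0.0933 against a bound of 0.2663 (unrounded ratio ≈ 0.3505)

0.0933
0.2663


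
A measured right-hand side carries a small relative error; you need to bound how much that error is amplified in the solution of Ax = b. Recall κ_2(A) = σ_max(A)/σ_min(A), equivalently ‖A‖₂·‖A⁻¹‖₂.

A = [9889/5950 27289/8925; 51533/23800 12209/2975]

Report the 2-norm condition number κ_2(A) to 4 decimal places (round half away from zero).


168.0000

form AᵀA = [168813089/22657600 23735543/1699320; 23735543/1699320 83449066/3186225] with trace 949489/28224 and determinant 707281/17640000
eigenvalues of AᵀA: λ = (tr ± √(tr²−4·det))/2 = 841/25, 841/705600
σ_max=√(841/25)=(29/5), σ_min=√(841/705600)=(29/840) → κ = 168.0000


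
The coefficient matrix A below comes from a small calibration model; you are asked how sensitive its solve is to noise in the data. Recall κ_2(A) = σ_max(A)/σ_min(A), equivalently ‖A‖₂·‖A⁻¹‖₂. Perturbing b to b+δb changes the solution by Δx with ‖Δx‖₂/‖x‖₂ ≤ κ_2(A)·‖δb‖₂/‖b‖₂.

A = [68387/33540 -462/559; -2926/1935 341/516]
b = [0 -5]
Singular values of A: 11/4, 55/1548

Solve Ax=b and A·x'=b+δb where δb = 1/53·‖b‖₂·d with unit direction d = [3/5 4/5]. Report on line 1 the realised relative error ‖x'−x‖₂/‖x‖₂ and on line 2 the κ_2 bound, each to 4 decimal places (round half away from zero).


σ_max = 11/4, σ_min = 55/1548
condition number: (11/4) ÷ (55/1548) = 77.4000
bound on ‖Δx‖/‖x‖: κ·ε = 77.4000·1/53 = 1.4604
solve Ax = b  →  x = [-42.2937 -104.3413]
‖b‖₂ = 5.0000 and ‖x‖₂ = 112.5871
Δx = A⁻¹·δb where δb = 1/53·5.0000·d; ‖Δx‖ = 2.6552
relative error = 0.0236
so the bound overstates the realised error by a factor of ≈ 61.9229 (computed from the unrounded values)

0.0236
1.4604


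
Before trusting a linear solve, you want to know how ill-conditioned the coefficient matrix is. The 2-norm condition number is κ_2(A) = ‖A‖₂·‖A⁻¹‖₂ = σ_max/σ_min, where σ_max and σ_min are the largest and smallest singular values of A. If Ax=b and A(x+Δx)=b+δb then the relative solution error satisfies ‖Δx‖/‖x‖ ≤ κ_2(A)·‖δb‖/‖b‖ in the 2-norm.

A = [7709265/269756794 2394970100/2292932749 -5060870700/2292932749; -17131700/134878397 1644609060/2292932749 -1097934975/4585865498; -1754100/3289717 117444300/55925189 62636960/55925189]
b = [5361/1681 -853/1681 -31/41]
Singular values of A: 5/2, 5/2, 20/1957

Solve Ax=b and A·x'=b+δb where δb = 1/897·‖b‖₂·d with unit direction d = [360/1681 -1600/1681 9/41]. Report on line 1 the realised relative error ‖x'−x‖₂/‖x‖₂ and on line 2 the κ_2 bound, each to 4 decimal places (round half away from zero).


0.0037
0.2727

from the listed singular values, σ₁ = 5/2, σ_n = 20/1957
κ_2(A) = (5/2) / (20/1957) = 244.6250
perturbation bound = 244.6250·1/897 = 0.2727
solve Ax = b  →  x = [95.5512 19.1727 8.8654]
2-norm of b is 3.3166; of x, 97.8582
re-solving with b+δb shifts x by Δx of norm 0.3618
relative error = 0.0037
tightness: 0.0037 against a bound of 0.2727 (unrounded ratio ≈ 0.0136)


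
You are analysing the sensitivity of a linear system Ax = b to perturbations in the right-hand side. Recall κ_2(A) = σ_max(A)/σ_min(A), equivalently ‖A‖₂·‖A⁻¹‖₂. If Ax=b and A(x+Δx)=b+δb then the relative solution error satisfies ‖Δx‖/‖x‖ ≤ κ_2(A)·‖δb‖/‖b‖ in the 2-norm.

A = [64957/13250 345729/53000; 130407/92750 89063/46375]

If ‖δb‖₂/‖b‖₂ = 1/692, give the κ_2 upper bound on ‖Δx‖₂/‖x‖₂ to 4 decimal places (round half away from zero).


M = AᵀA = [179005733/6882050 1909334277/55056400; 1909334277/55056400 10183296769/220225600]. tr(M)=636459209/8809024, det(M)=2088025/35236096
eigenvalues of AᵀA: λ = (tr ± √(tr²−4·det))/2 = 289/4, 7225/8809024
so κ_2 = √((289/4) / (7225/8809024)) = 296.8000
worst-case relative error ≤ 296.8000 × 1/692 = 0.4289

0.4289


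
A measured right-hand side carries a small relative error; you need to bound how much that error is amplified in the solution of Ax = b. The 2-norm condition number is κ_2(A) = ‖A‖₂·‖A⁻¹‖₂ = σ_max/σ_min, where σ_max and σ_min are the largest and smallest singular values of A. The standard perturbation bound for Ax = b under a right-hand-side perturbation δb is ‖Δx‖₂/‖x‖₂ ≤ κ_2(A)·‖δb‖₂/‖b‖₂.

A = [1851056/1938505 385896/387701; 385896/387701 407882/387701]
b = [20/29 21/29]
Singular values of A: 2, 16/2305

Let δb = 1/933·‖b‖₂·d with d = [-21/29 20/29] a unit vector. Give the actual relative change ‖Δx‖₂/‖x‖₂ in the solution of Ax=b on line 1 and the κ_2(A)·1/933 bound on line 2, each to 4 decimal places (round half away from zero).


0.3088
0.3088

largest singular value 2, smallest 16/2305
κ_2(A) = 2 / (16/2305) = 288.1250
worst-case relative error ≤ 288.1250 × 1/933 = 0.3088
solve Ax = b  →  x = [0.3448 0.3621]
2-norm of b is 1.0000; of x, 0.5000
with δb = [-0.0008 0.0007], A·Δx = δb → ‖Δx‖ = 0.1544
dividing the unrounded norms, ‖Δx‖/‖x‖ = 0.3088
realised/bound = 1 exactly: the bound is attained for this b and d


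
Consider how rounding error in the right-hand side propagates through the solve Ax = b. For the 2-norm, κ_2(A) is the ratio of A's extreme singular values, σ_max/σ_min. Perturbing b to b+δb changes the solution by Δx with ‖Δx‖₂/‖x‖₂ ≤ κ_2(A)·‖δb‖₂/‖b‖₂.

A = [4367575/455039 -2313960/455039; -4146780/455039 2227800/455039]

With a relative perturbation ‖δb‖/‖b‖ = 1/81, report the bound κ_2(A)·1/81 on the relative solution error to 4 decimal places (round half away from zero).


M = AᵀA = [43129008025/246207481 -23001891000/246207481; -23001891000/246207481 12268137600/246207481]. tr(M)=191685625/851929, det(M)=360000/851929
λ_max, λ_min = (191685625/851929 ± √36742152053880625/725783021041)/2 = 225, 1600/851929
so κ_2 = √(225 / (1600/851929)) = 346.1250
worst-case relative error ≤ 346.1250 × 1/81 = 4.2731

4.2731


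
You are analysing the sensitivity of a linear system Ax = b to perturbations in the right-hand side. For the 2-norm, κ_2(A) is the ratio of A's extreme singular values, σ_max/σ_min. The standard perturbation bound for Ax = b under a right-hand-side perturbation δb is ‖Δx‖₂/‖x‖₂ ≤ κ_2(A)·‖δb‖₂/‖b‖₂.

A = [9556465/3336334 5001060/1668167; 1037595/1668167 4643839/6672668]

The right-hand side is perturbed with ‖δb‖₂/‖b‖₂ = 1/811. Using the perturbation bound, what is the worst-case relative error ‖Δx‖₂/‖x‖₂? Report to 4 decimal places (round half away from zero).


0.1730

AᵀA = [56890206325/6621727876 59728336605/6621727876; 59728336605/6621727876 250883318641/26486911504]; tr = 568899101/31494544, det = 2088025/125978176
char-poly roots: 289/16 and 7225/7873636
σ_max=√(289/16)=(17/4), σ_min=√(7225/7873636)=(85/2806) → κ = 140.3000
bound on ‖Δx‖/‖x‖: κ·ε = 140.3000·1/811 = 0.1730


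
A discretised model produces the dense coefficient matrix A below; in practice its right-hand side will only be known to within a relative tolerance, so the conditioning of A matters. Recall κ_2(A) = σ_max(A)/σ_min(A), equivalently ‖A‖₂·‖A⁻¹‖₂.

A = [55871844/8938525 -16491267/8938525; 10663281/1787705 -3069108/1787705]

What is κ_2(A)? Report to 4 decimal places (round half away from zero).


form AᵀA = [7091916758721/95002650625 -2068450086528/95002650625; -2068450086528/95002650625 603385832529/95002650625] with trace 12312484146/152004241 and determinant 11390625/152004241
λ_max, λ_min = (12312484146/152004241 ± √151590340152270786816/23105289281986081)/2 = 81, 140625/152004241
κ = σ_max/σ_min = 9/(375/12329) = 295.8960

295.8960


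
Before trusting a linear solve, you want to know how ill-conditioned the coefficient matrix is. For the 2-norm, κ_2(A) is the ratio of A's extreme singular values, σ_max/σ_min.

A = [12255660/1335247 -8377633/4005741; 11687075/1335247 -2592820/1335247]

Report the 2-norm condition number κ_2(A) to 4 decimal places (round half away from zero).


350.3760

M = AᵀA = [341009422225/2119957849 -76726463360/2119957849; -76726463360/2119957849 155397353929/19079620641]. tr(M)=1918192834/11350161, det(M)=2640625/11350161
solving λ² − 1918192834/11350161·λ + 2640625/11350161 = 0 gives λ = 169, 15625/11350161
κ_2(A) = √(λ_max/λ_min) = √(169 / (15625/11350161)) = 350.3760


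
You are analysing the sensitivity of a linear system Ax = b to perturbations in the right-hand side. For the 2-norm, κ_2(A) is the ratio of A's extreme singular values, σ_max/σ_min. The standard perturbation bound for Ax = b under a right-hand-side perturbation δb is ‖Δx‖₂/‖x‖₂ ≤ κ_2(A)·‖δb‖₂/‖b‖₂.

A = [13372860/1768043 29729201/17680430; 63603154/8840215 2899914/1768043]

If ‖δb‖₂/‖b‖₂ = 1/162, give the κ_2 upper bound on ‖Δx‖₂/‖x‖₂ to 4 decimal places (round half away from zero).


form AᵀA = [10126273261876/92924377225 455678832546/18584875445; 455678832546/18584875445 2050862678761/371697508900] with trace 5063171413/44223380 and determinant 131079601/1381980625
char-poly roots: 11449/100 and 45796/55279225
κ_2(A) = √(λ_max/λ_min) = √((11449/100) / (45796/55279225)) = 371.7500
κ_2(A)·‖δb‖/‖b‖ = 2.2948

2.2948


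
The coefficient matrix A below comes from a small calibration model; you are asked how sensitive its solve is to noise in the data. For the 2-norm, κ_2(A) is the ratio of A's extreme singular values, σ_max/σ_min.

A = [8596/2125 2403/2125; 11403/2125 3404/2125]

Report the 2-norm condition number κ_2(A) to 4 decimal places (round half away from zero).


M = AᵀA = [1631357/36125 475776/36125; 475776/36125 138893/36125]. tr(M)=14162/289, det(M)=49/289
λ_max, λ_min = (14162/289 ± √200505600/83521)/2 = 49, 1/289
so κ_2 = √(49 / (1/289)) = 119.0000

119.0000


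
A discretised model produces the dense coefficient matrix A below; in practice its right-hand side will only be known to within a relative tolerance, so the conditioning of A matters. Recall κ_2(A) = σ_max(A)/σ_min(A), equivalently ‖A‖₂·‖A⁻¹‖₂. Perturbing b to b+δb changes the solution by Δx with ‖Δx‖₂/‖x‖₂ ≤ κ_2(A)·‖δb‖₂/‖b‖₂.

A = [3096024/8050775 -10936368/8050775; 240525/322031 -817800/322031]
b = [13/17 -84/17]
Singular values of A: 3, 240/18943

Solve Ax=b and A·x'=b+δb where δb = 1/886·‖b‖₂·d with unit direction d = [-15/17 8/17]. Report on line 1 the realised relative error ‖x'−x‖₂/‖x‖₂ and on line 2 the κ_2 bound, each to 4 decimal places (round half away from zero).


σ_max = 3, σ_min = 240/18943
κ_2(A) = 3 / (240/18943) = 236.7875
bound on ‖Δx‖/‖x‖: κ·ε = 236.7875·1/886 = 0.2673
solve Ax = b  →  x = [-227.6893 -65.0205]
2-norm of b is 5.0000; of x, 236.7913
with δb = [-0.0050 0.0027], A·Δx = δb → ‖Δx‖ = 0.4454
relative error = 0.0019
tightness: 0.0019 against a bound of 0.2673 (unrounded ratio ≈ 0.0070)

0.0019
0.2673


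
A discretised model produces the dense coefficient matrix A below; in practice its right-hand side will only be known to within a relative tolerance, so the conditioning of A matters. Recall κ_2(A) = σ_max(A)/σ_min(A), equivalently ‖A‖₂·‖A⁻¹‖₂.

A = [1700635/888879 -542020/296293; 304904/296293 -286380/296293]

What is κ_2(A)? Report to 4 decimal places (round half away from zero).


form AᵀA = [12902620921/2733930369 -4095963340/911310123; -4095963340/911310123 1300343200/303770041] with trace 29257681/3250809 and determinant 400/361201
char-poly roots: 9 and 400/3250809
κ = σ_max/σ_min = 3/(20/1803) = 270.4500

270.4500


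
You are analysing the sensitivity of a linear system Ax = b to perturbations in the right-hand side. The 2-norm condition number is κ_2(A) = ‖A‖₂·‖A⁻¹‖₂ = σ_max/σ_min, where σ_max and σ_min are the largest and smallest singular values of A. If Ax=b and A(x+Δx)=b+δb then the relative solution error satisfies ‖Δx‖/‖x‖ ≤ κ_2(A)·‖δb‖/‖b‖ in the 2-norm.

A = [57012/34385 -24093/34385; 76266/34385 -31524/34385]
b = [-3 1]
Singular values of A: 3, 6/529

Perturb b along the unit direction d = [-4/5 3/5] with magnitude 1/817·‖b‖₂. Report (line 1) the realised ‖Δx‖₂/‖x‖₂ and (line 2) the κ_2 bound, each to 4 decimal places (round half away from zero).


0.0013
0.3237

largest singular value 3, smallest 6/529
κ_2(A) = 3 / (6/529) = 264.5000
worst-case relative error ≤ 264.5000 × 1/817 = 0.3237
solve Ax = b  →  x = [101.4231 244.2821]
‖b‖ = 3.1623, ‖x‖ = 264.5002
δb = ε·‖b‖·d = [-0.0031 0.0023]; solving A·Δx = δb gives ‖Δx‖ = 0.3413
relative error = 0.0013
tightness: 0.0013 against a bound of 0.3237 (unrounded ratio ≈ 0.0040)


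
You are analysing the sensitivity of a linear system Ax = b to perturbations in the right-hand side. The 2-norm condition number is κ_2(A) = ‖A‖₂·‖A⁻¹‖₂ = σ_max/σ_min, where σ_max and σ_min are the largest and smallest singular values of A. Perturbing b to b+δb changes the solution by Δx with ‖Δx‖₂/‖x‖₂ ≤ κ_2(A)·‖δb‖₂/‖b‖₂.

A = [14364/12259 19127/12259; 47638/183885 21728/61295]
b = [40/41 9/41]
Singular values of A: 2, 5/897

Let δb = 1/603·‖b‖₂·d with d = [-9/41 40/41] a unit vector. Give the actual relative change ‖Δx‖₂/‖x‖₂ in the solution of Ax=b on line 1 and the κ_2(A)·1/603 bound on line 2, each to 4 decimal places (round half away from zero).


from the listed singular values, σ₁ = 2, σ_n = 5/897
κ_2(A) = 2 / (5/897) = 358.8000
bound on ‖Δx‖/‖x‖: κ·ε = 358.8000·1/603 = 0.5950
solve Ax = b  →  x = [0.3000 0.4000]
2-norm of b is 1.0000; of x, 0.5000
re-solving with b+δb shifts x by Δx of norm 0.2975
relative error = 0.5950
tightness: 0.5950 against a bound of 0.5950; the bound is attained (ratio 1)

0.5950
0.5950


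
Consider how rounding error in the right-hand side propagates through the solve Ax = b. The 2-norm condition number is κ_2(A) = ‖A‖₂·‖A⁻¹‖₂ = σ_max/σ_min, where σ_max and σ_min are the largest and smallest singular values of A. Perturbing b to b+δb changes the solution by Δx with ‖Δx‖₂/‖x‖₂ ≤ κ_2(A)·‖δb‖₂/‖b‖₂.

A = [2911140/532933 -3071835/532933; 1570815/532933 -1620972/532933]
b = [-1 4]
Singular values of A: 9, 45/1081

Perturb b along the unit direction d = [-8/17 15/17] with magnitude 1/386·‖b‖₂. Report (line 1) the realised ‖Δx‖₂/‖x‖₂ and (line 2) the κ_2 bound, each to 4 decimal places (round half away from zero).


0.0027
0.5601

from the listed singular values, σ₁ = 9, σ_n = 45/1081
κ = σ_max/σ_min = 9/(45/1081) = 216.2000
bound on ‖Δx‖/‖x‖: κ·ε = 216.2000·1/386 = 0.5601
solve Ax = b  →  x = [69.6582 66.1877]
2-norm of b is 4.1231; of x, 96.0890
with δb = [-0.0050 0.0094], A·Δx = δb → ‖Δx‖ = 0.2566
dividing the unrounded norms, ‖Δx‖/‖x‖ = 0.0027
realised/bound (from unrounded values) ≈ 0.0048


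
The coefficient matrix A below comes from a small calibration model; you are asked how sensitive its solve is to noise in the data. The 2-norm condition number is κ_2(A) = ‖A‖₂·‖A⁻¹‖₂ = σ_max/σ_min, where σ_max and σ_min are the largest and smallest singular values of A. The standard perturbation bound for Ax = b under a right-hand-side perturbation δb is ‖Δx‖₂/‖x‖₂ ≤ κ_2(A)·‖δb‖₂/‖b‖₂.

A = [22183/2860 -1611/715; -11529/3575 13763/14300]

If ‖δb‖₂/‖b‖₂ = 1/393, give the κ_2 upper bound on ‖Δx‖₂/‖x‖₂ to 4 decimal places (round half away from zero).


0.9796

M = AᵀA = [85377649/1210000 -1556352/75625; -1556352/75625 7263601/1210000]. tr(M)=74113/968, det(M)=1225/30976
λ_max, λ_min = (74113/968 ± √85821696/14641)/2 = 1225/16, 1/1936
κ = σ_max/σ_min = (35/4)/(1/44) = 385.0000
perturbation bound = 385.0000·1/393 = 0.9796


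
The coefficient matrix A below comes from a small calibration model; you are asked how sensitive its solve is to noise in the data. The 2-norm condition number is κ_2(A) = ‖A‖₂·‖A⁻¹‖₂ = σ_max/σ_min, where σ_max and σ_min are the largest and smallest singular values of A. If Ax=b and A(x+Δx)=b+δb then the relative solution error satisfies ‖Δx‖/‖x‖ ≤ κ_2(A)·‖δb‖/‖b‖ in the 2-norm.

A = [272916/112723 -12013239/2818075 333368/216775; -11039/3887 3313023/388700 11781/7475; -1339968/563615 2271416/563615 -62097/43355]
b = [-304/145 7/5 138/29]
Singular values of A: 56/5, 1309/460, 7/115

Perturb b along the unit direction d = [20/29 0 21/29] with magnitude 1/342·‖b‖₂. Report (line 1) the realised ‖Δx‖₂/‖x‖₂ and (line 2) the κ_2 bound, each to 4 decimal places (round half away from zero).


from the listed singular values, σ₁ = 56/5, σ_n = 7/115
κ = σ_max/σ_min = (56/5)/(7/115) = 184.0000
κ_2(A)·‖δb‖/‖b‖ = 0.5380
solve Ax = b  →  x = [-28.5083 -11.4915 11.6642]
‖b‖ = 5.3852, ‖x‖ = 32.8760
re-solving with b+δb shifts x by Δx of norm 0.2587
realised ‖Δx‖/‖x‖ = 0.0079
so the bound overstates the realised error by a factor of ≈ 68.3751 (computed from the unrounded values)

0.0079
0.5380


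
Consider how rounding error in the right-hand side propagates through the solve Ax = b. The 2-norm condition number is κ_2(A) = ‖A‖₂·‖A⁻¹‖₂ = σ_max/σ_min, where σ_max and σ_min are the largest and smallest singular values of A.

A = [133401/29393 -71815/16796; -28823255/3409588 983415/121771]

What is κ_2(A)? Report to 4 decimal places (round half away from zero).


M = AᵀA = [3703254928129/40225918096 -31489760790/359159983; -31489760790/359159983 68550344425/820937104]. tr(M)=4198704997/23915528, det(M)=197262025/765296896
eigenvalues of AᵀA: λ = (tr ± √(tr²−4·det))/2 = 2809/16, 70225/47831056
κ_2(A) = √(λ_max/λ_min) = √((2809/16) / (70225/47831056)) = 345.8000

345.8000


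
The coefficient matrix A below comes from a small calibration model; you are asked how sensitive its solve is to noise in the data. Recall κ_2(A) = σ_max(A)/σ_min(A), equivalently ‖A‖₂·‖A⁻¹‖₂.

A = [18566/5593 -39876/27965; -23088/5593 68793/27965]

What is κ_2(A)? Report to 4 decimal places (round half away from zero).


form AᵀA = [877752100/31281649 -465726120/31281649; -465726120/31281649 252902889/31281649] with trace 3912301/108241 and determinant 562500/108241
eigenvalues of AᵀA: λ = (tr ± √(tr²−4·det))/2 = 36, 15625/108241
κ_2(A) = √(λ_max/λ_min) = √(36 / (15625/108241)) = 15.7920

15.7920


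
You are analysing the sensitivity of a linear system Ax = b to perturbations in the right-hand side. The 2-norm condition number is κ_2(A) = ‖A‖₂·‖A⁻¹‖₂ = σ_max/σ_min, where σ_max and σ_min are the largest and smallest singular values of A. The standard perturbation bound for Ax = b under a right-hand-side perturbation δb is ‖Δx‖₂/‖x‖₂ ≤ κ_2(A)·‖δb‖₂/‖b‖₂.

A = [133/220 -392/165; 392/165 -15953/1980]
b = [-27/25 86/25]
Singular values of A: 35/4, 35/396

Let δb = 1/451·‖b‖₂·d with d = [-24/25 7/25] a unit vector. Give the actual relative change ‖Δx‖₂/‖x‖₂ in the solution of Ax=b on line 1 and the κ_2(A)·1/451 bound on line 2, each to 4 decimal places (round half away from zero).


largest singular value 35/4, smallest 35/396
κ = σ_max/σ_min = (35/4)/(35/396) = 99.0000
worst-case relative error ≤ 99.0000 × 1/451 = 0.2195
solve Ax = b  →  x = [21.8194 6.0069]
2-norm of b is 3.6056; of x, 22.6312
δb = ε·‖b‖·d = [-0.0077 0.0022]; solving A·Δx = δb gives ‖Δx‖ = 0.0905
realised ‖Δx‖/‖x‖ = 0.0040
so the bound overstates the realised error by a factor of ≈ 54.9216 (computed from the unrounded values)

0.0040
0.2195


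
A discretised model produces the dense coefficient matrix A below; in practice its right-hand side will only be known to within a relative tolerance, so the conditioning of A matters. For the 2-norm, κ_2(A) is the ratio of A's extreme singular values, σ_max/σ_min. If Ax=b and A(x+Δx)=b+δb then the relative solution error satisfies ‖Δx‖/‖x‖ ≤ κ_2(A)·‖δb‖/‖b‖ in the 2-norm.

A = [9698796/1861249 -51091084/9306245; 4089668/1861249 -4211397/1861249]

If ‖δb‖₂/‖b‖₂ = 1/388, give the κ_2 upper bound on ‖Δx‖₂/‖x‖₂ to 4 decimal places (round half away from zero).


form AᵀA = [655574131360/20498507929 -3441645437076/102492539645; -3441645437076/102492539645 18069204033049/512462698225] with trace 40973314289/609349225 and determinant 45212176/609349225
λ_max, λ_min = (40973314289/609349225 ± √1678702283807546921121/371306478008100625)/2 = 1681/25, 26896/24373969
κ_2(A) = √(λ_max/λ_min) = √((1681/25) / (26896/24373969)) = 246.8500
worst-case relative error ≤ 246.8500 × 1/388 = 0.6362

0.6362


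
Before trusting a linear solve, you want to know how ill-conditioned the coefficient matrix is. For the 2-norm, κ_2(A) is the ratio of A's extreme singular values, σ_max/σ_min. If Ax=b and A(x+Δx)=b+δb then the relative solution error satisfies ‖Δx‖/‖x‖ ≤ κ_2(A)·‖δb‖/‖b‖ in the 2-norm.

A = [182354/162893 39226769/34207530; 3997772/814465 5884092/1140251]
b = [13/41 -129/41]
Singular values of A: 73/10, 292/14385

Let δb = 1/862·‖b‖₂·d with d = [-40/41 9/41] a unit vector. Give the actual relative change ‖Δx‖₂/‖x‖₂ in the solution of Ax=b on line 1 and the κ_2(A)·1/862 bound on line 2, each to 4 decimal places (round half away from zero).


largest singular value 73/10, smallest 292/14385
condition number: (73/10) ÷ (292/14385) = 359.6250
κ_2(A)·‖δb‖/‖b‖ = 0.4172
solve Ax = b  →  x = [35.3903 -34.2726]
2-norm of b is 3.1623; of x, 49.2654
Δx = A⁻¹·δb where δb = 1/862·3.1623·d; ‖Δx‖ = 0.1807
dividing the unrounded norms, ‖Δx‖/‖x‖ = 0.0037
so the bound overstates the realised error by a factor of ≈ 113.7274 (computed from the unrounded values)

0.0037
0.4172


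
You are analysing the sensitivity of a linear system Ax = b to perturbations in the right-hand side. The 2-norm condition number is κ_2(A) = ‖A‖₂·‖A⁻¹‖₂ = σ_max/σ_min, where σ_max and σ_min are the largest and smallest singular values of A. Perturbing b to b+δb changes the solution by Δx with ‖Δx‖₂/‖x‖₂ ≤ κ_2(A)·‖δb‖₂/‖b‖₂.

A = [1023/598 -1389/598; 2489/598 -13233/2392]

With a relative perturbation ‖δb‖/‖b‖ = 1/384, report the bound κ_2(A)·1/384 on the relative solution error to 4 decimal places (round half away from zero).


0.7188

AᵀA = [21425/1058 -228525/8464; -228525/8464 1218825/33856]; tr = 1904425/33856, det = 5625/135424
char-poly roots: 225/4 and 25/33856
σ_max=√(225/4)=(15/2), σ_min=√(25/33856)=(5/184) → κ = 276.0000
κ_2(A)·‖δb‖/‖b‖ = 0.7188


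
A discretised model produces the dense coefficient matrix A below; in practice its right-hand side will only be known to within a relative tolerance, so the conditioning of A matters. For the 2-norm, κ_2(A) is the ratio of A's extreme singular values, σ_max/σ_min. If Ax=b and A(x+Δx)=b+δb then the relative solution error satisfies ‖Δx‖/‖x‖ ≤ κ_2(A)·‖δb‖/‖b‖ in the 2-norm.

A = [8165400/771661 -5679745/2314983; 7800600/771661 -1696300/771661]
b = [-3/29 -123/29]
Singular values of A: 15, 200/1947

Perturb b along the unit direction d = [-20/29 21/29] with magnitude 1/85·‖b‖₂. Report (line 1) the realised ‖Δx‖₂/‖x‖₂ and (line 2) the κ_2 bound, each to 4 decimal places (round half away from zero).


0.0166
1.7179

largest singular value 15, smallest 200/1947
κ_2(A) = 15 / (200/1947) = 146.0250
worst-case relative error ≤ 146.0250 × 1/85 = 1.7179
solve Ax = b  →  x = [-6.6060 -28.4488]
‖b‖₂ = 4.2426 and ‖x‖₂ = 29.2057
re-solving with b+δb shifts x by Δx of norm 0.4859
dividing the unrounded norms, ‖Δx‖/‖x‖ = 0.0166
so the bound overstates the realised error by a factor of ≈ 103.2577 (computed from the unrounded values)
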